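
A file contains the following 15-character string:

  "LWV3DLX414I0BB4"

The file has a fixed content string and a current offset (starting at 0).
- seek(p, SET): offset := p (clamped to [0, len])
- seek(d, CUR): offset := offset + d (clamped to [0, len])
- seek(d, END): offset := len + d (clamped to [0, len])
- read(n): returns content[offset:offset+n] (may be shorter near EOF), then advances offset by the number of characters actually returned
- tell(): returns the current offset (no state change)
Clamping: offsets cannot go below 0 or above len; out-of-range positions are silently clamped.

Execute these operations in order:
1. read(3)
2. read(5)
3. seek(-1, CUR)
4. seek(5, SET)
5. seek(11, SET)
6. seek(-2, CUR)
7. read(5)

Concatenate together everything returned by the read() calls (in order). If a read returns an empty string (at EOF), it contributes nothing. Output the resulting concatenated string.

Answer: LWV3DLX44I0BB

Derivation:
After 1 (read(3)): returned 'LWV', offset=3
After 2 (read(5)): returned '3DLX4', offset=8
After 3 (seek(-1, CUR)): offset=7
After 4 (seek(5, SET)): offset=5
After 5 (seek(11, SET)): offset=11
After 6 (seek(-2, CUR)): offset=9
After 7 (read(5)): returned '4I0BB', offset=14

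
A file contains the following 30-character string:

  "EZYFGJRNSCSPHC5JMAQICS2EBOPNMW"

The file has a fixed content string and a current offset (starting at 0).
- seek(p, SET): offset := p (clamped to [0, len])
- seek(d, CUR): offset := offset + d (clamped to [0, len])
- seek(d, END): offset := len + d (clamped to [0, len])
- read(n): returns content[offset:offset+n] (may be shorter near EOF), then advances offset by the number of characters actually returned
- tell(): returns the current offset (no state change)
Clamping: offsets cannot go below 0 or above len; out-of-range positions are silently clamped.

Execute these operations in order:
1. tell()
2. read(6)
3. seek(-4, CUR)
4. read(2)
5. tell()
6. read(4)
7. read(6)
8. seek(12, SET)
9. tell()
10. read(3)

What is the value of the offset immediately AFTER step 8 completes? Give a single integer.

After 1 (tell()): offset=0
After 2 (read(6)): returned 'EZYFGJ', offset=6
After 3 (seek(-4, CUR)): offset=2
After 4 (read(2)): returned 'YF', offset=4
After 5 (tell()): offset=4
After 6 (read(4)): returned 'GJRN', offset=8
After 7 (read(6)): returned 'SCSPHC', offset=14
After 8 (seek(12, SET)): offset=12

Answer: 12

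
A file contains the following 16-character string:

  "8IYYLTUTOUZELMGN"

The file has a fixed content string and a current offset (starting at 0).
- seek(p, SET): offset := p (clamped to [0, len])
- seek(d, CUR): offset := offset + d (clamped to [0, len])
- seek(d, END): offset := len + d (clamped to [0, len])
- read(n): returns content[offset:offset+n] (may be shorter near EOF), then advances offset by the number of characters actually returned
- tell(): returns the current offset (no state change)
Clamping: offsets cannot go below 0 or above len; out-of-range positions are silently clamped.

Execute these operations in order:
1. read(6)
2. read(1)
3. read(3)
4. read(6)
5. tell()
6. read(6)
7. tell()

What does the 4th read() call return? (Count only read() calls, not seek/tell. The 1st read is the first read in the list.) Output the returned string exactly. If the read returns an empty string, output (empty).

Answer: ZELMGN

Derivation:
After 1 (read(6)): returned '8IYYLT', offset=6
After 2 (read(1)): returned 'U', offset=7
After 3 (read(3)): returned 'TOU', offset=10
After 4 (read(6)): returned 'ZELMGN', offset=16
After 5 (tell()): offset=16
After 6 (read(6)): returned '', offset=16
After 7 (tell()): offset=16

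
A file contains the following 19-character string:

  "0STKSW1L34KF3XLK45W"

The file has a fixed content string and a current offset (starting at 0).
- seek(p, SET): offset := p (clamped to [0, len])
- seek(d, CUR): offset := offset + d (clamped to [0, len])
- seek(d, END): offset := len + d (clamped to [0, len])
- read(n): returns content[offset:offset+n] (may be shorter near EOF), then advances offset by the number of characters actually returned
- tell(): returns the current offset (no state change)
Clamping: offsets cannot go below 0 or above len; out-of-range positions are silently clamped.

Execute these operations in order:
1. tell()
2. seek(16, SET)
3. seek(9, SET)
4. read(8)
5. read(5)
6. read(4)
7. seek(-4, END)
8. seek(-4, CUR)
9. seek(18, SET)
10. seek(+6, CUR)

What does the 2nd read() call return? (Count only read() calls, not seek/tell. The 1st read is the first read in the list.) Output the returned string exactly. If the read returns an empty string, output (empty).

Answer: 5W

Derivation:
After 1 (tell()): offset=0
After 2 (seek(16, SET)): offset=16
After 3 (seek(9, SET)): offset=9
After 4 (read(8)): returned '4KF3XLK4', offset=17
After 5 (read(5)): returned '5W', offset=19
After 6 (read(4)): returned '', offset=19
After 7 (seek(-4, END)): offset=15
After 8 (seek(-4, CUR)): offset=11
After 9 (seek(18, SET)): offset=18
After 10 (seek(+6, CUR)): offset=19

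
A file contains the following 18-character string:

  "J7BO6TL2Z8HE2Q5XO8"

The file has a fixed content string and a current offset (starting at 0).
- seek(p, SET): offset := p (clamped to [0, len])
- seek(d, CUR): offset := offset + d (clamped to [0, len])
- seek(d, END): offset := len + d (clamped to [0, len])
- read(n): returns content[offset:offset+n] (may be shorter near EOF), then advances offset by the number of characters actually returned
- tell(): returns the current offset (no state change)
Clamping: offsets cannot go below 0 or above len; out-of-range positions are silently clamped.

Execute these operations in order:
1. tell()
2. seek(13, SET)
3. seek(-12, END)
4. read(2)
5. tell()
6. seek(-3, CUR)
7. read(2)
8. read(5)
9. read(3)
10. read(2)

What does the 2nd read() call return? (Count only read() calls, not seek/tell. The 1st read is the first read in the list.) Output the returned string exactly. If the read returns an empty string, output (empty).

Answer: TL

Derivation:
After 1 (tell()): offset=0
After 2 (seek(13, SET)): offset=13
After 3 (seek(-12, END)): offset=6
After 4 (read(2)): returned 'L2', offset=8
After 5 (tell()): offset=8
After 6 (seek(-3, CUR)): offset=5
After 7 (read(2)): returned 'TL', offset=7
After 8 (read(5)): returned '2Z8HE', offset=12
After 9 (read(3)): returned '2Q5', offset=15
After 10 (read(2)): returned 'XO', offset=17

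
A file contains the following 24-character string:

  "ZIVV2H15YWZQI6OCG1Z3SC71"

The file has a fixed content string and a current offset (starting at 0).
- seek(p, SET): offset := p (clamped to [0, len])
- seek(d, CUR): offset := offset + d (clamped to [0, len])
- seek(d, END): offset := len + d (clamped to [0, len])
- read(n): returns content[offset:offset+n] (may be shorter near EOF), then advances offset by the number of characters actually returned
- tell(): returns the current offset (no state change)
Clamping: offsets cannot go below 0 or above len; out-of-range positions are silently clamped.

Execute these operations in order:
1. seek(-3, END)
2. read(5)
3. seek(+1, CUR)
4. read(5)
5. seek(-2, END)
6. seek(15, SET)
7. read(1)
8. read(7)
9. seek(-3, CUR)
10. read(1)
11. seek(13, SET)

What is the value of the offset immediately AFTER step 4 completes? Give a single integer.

After 1 (seek(-3, END)): offset=21
After 2 (read(5)): returned 'C71', offset=24
After 3 (seek(+1, CUR)): offset=24
After 4 (read(5)): returned '', offset=24

Answer: 24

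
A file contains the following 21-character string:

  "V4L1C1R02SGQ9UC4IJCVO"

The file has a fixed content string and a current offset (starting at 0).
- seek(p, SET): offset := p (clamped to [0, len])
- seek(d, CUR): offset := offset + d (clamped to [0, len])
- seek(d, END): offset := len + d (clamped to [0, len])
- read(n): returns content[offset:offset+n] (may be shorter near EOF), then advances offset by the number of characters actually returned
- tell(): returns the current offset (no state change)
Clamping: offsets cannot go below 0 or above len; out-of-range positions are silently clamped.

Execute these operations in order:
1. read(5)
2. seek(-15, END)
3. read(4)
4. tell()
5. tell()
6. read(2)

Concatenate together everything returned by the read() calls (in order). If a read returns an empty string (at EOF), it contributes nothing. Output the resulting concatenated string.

Answer: V4L1CR02SGQ

Derivation:
After 1 (read(5)): returned 'V4L1C', offset=5
After 2 (seek(-15, END)): offset=6
After 3 (read(4)): returned 'R02S', offset=10
After 4 (tell()): offset=10
After 5 (tell()): offset=10
After 6 (read(2)): returned 'GQ', offset=12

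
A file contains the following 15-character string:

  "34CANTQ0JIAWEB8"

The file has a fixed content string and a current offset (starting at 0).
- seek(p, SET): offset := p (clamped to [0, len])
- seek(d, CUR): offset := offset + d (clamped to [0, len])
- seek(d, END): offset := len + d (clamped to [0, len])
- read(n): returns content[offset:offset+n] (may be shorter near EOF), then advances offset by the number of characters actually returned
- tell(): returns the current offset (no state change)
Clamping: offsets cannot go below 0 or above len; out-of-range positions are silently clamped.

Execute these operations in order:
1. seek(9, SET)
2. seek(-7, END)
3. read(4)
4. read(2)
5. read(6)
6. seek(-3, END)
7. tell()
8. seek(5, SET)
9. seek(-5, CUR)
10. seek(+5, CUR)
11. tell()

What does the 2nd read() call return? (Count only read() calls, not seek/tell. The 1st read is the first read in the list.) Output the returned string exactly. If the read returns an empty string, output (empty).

After 1 (seek(9, SET)): offset=9
After 2 (seek(-7, END)): offset=8
After 3 (read(4)): returned 'JIAW', offset=12
After 4 (read(2)): returned 'EB', offset=14
After 5 (read(6)): returned '8', offset=15
After 6 (seek(-3, END)): offset=12
After 7 (tell()): offset=12
After 8 (seek(5, SET)): offset=5
After 9 (seek(-5, CUR)): offset=0
After 10 (seek(+5, CUR)): offset=5
After 11 (tell()): offset=5

Answer: EB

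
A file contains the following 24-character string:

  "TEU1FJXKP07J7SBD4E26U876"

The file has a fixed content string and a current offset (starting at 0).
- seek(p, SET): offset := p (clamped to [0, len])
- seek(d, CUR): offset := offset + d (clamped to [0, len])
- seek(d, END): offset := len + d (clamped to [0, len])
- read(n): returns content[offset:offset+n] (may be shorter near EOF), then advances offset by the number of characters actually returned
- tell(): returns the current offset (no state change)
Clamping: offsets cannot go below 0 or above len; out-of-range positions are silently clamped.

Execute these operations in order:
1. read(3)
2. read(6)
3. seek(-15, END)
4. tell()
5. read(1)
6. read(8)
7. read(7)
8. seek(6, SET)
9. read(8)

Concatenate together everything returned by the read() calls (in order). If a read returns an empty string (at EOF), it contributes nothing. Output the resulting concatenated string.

Answer: TEU1FJXKP07J7SBD4E26U876XKP07J7S

Derivation:
After 1 (read(3)): returned 'TEU', offset=3
After 2 (read(6)): returned '1FJXKP', offset=9
After 3 (seek(-15, END)): offset=9
After 4 (tell()): offset=9
After 5 (read(1)): returned '0', offset=10
After 6 (read(8)): returned '7J7SBD4E', offset=18
After 7 (read(7)): returned '26U876', offset=24
After 8 (seek(6, SET)): offset=6
After 9 (read(8)): returned 'XKP07J7S', offset=14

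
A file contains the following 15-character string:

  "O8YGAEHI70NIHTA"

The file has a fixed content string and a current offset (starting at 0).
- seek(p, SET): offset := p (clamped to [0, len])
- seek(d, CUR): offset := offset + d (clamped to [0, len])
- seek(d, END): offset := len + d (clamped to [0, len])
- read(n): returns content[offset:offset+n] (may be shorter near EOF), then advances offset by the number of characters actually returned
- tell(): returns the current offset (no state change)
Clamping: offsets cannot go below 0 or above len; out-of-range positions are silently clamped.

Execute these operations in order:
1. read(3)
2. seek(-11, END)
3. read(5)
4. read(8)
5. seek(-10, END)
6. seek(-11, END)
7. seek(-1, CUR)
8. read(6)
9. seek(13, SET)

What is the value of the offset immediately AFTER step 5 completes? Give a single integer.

Answer: 5

Derivation:
After 1 (read(3)): returned 'O8Y', offset=3
After 2 (seek(-11, END)): offset=4
After 3 (read(5)): returned 'AEHI7', offset=9
After 4 (read(8)): returned '0NIHTA', offset=15
After 5 (seek(-10, END)): offset=5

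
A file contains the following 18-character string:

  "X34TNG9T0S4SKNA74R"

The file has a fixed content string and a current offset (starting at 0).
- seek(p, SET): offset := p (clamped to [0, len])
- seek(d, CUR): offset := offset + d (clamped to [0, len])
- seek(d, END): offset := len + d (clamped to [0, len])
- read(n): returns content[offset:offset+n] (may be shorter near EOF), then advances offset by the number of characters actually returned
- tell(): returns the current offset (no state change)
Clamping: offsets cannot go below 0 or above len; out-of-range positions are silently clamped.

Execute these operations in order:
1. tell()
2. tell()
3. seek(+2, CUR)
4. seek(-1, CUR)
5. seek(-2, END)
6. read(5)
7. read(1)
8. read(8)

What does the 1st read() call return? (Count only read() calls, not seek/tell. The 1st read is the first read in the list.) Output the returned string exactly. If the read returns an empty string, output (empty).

Answer: 4R

Derivation:
After 1 (tell()): offset=0
After 2 (tell()): offset=0
After 3 (seek(+2, CUR)): offset=2
After 4 (seek(-1, CUR)): offset=1
After 5 (seek(-2, END)): offset=16
After 6 (read(5)): returned '4R', offset=18
After 7 (read(1)): returned '', offset=18
After 8 (read(8)): returned '', offset=18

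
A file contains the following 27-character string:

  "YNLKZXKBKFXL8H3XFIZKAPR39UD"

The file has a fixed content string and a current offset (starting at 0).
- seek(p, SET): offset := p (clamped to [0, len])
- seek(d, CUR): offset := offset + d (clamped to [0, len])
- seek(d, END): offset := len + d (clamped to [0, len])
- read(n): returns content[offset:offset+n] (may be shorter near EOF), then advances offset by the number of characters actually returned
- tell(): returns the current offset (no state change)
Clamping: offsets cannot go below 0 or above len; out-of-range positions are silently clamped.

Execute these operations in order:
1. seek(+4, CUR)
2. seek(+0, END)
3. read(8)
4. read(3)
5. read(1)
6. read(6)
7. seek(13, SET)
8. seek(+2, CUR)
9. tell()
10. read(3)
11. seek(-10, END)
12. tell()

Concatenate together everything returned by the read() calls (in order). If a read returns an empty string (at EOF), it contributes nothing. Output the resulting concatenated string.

Answer: XFI

Derivation:
After 1 (seek(+4, CUR)): offset=4
After 2 (seek(+0, END)): offset=27
After 3 (read(8)): returned '', offset=27
After 4 (read(3)): returned '', offset=27
After 5 (read(1)): returned '', offset=27
After 6 (read(6)): returned '', offset=27
After 7 (seek(13, SET)): offset=13
After 8 (seek(+2, CUR)): offset=15
After 9 (tell()): offset=15
After 10 (read(3)): returned 'XFI', offset=18
After 11 (seek(-10, END)): offset=17
After 12 (tell()): offset=17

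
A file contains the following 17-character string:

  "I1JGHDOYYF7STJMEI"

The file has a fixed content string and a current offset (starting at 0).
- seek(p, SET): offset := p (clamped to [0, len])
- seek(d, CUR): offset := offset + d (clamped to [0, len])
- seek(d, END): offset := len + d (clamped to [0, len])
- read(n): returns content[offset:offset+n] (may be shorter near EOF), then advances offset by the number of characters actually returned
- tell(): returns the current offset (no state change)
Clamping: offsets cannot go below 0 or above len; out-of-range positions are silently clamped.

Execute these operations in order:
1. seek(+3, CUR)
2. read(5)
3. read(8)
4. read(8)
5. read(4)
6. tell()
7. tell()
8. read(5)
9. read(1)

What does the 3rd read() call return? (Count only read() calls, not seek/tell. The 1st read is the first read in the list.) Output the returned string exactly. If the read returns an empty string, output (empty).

After 1 (seek(+3, CUR)): offset=3
After 2 (read(5)): returned 'GHDOY', offset=8
After 3 (read(8)): returned 'YF7STJME', offset=16
After 4 (read(8)): returned 'I', offset=17
After 5 (read(4)): returned '', offset=17
After 6 (tell()): offset=17
After 7 (tell()): offset=17
After 8 (read(5)): returned '', offset=17
After 9 (read(1)): returned '', offset=17

Answer: I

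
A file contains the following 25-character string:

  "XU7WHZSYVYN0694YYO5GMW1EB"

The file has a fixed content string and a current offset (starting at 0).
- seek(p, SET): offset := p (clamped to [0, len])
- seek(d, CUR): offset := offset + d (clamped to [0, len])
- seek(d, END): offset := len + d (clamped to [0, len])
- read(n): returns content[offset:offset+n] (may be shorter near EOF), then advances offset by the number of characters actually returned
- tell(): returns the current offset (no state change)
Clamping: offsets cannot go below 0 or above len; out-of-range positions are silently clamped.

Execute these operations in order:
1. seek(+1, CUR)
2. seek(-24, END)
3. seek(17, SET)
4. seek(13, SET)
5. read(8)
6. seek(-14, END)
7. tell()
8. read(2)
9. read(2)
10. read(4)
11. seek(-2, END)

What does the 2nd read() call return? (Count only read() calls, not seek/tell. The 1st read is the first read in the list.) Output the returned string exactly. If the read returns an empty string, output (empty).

Answer: 06

Derivation:
After 1 (seek(+1, CUR)): offset=1
After 2 (seek(-24, END)): offset=1
After 3 (seek(17, SET)): offset=17
After 4 (seek(13, SET)): offset=13
After 5 (read(8)): returned '94YYO5GM', offset=21
After 6 (seek(-14, END)): offset=11
After 7 (tell()): offset=11
After 8 (read(2)): returned '06', offset=13
After 9 (read(2)): returned '94', offset=15
After 10 (read(4)): returned 'YYO5', offset=19
After 11 (seek(-2, END)): offset=23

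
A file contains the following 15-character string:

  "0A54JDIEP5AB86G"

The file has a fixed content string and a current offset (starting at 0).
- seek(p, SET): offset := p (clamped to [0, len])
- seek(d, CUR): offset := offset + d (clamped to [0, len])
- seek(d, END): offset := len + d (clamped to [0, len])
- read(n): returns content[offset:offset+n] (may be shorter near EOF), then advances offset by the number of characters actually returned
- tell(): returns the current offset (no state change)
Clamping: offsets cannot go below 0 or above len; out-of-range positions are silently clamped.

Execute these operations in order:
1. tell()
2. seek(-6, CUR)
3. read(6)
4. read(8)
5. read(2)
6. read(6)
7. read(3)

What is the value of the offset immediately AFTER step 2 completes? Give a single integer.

After 1 (tell()): offset=0
After 2 (seek(-6, CUR)): offset=0

Answer: 0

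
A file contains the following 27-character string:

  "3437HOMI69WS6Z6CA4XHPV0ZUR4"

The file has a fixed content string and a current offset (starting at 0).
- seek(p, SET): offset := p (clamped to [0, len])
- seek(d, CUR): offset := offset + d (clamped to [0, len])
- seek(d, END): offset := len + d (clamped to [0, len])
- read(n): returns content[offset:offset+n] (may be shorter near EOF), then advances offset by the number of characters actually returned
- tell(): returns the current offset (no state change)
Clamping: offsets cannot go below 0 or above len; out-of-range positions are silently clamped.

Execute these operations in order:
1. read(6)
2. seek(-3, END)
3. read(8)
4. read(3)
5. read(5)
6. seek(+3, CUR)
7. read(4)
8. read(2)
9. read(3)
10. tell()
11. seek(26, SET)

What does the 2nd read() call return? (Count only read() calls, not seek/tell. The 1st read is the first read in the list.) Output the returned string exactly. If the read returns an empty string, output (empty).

After 1 (read(6)): returned '3437HO', offset=6
After 2 (seek(-3, END)): offset=24
After 3 (read(8)): returned 'UR4', offset=27
After 4 (read(3)): returned '', offset=27
After 5 (read(5)): returned '', offset=27
After 6 (seek(+3, CUR)): offset=27
After 7 (read(4)): returned '', offset=27
After 8 (read(2)): returned '', offset=27
After 9 (read(3)): returned '', offset=27
After 10 (tell()): offset=27
After 11 (seek(26, SET)): offset=26

Answer: UR4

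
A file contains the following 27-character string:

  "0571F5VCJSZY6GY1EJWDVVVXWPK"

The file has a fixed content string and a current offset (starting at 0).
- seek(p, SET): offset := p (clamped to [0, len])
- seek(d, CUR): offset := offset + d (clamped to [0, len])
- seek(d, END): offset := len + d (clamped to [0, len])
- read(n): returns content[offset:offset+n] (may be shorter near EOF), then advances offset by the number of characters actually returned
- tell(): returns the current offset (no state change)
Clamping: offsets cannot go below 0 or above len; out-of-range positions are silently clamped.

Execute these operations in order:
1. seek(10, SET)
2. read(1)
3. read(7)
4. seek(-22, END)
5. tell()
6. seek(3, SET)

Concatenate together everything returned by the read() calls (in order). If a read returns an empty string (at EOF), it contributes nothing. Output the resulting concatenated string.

After 1 (seek(10, SET)): offset=10
After 2 (read(1)): returned 'Z', offset=11
After 3 (read(7)): returned 'Y6GY1EJ', offset=18
After 4 (seek(-22, END)): offset=5
After 5 (tell()): offset=5
After 6 (seek(3, SET)): offset=3

Answer: ZY6GY1EJ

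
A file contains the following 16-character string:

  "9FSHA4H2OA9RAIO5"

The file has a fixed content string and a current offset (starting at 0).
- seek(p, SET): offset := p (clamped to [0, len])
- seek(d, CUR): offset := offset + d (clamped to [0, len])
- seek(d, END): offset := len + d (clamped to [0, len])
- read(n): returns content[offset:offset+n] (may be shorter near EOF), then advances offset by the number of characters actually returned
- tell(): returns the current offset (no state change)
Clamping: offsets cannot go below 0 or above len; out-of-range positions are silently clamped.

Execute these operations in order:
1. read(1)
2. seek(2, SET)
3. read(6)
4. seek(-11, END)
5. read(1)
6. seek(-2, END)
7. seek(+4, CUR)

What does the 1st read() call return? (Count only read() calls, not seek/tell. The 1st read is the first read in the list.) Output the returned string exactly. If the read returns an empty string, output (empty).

Answer: 9

Derivation:
After 1 (read(1)): returned '9', offset=1
After 2 (seek(2, SET)): offset=2
After 3 (read(6)): returned 'SHA4H2', offset=8
After 4 (seek(-11, END)): offset=5
After 5 (read(1)): returned '4', offset=6
After 6 (seek(-2, END)): offset=14
After 7 (seek(+4, CUR)): offset=16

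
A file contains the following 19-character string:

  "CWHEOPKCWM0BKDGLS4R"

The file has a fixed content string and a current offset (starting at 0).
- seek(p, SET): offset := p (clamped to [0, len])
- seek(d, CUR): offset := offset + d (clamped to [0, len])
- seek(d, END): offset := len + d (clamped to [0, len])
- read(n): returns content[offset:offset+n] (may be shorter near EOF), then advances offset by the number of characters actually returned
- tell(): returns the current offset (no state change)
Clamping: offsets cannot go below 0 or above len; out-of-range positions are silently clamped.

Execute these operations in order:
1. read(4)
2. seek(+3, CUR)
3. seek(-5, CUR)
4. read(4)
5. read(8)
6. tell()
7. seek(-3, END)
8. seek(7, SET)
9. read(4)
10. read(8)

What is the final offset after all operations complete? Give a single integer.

Answer: 19

Derivation:
After 1 (read(4)): returned 'CWHE', offset=4
After 2 (seek(+3, CUR)): offset=7
After 3 (seek(-5, CUR)): offset=2
After 4 (read(4)): returned 'HEOP', offset=6
After 5 (read(8)): returned 'KCWM0BKD', offset=14
After 6 (tell()): offset=14
After 7 (seek(-3, END)): offset=16
After 8 (seek(7, SET)): offset=7
After 9 (read(4)): returned 'CWM0', offset=11
After 10 (read(8)): returned 'BKDGLS4R', offset=19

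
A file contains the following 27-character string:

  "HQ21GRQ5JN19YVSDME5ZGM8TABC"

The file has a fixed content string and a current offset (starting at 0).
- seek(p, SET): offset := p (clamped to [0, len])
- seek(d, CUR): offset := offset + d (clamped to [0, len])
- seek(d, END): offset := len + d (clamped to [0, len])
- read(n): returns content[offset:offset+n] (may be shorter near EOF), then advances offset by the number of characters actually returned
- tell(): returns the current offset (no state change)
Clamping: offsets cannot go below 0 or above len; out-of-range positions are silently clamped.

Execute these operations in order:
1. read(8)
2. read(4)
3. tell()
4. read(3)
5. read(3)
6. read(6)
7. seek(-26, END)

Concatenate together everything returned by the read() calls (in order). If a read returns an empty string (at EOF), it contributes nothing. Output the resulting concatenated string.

Answer: HQ21GRQ5JN19YVSDME5ZGM8T

Derivation:
After 1 (read(8)): returned 'HQ21GRQ5', offset=8
After 2 (read(4)): returned 'JN19', offset=12
After 3 (tell()): offset=12
After 4 (read(3)): returned 'YVS', offset=15
After 5 (read(3)): returned 'DME', offset=18
After 6 (read(6)): returned '5ZGM8T', offset=24
After 7 (seek(-26, END)): offset=1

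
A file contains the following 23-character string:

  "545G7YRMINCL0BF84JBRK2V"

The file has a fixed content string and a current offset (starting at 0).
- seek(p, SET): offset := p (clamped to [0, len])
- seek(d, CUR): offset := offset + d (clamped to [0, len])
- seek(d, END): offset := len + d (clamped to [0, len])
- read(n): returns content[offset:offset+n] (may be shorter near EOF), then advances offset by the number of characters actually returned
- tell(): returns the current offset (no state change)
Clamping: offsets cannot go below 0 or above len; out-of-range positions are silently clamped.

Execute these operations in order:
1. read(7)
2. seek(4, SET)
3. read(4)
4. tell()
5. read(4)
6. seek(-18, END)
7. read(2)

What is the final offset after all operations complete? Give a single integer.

After 1 (read(7)): returned '545G7YR', offset=7
After 2 (seek(4, SET)): offset=4
After 3 (read(4)): returned '7YRM', offset=8
After 4 (tell()): offset=8
After 5 (read(4)): returned 'INCL', offset=12
After 6 (seek(-18, END)): offset=5
After 7 (read(2)): returned 'YR', offset=7

Answer: 7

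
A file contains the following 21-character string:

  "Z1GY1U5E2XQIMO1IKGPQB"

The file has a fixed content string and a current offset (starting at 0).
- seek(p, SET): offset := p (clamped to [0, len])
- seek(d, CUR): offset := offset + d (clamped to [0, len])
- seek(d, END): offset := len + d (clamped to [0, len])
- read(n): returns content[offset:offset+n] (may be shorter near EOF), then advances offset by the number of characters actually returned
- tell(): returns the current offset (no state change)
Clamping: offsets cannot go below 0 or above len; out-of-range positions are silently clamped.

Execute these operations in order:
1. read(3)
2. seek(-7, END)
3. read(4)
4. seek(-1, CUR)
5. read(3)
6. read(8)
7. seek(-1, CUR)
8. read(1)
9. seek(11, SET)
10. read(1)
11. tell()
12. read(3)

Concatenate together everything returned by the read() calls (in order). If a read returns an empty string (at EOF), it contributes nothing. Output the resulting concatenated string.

Answer: Z1G1IKGGPQBBIMO1

Derivation:
After 1 (read(3)): returned 'Z1G', offset=3
After 2 (seek(-7, END)): offset=14
After 3 (read(4)): returned '1IKG', offset=18
After 4 (seek(-1, CUR)): offset=17
After 5 (read(3)): returned 'GPQ', offset=20
After 6 (read(8)): returned 'B', offset=21
After 7 (seek(-1, CUR)): offset=20
After 8 (read(1)): returned 'B', offset=21
After 9 (seek(11, SET)): offset=11
After 10 (read(1)): returned 'I', offset=12
After 11 (tell()): offset=12
After 12 (read(3)): returned 'MO1', offset=15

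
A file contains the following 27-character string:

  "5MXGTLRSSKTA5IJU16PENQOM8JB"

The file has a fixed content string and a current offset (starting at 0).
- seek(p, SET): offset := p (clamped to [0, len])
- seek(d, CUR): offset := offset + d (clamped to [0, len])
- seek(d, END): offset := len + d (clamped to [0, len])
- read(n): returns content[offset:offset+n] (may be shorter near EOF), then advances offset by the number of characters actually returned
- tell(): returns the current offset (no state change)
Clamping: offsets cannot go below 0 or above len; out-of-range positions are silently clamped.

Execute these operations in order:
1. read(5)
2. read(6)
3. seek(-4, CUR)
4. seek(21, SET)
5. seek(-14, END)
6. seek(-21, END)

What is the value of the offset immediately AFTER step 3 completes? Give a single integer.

Answer: 7

Derivation:
After 1 (read(5)): returned '5MXGT', offset=5
After 2 (read(6)): returned 'LRSSKT', offset=11
After 3 (seek(-4, CUR)): offset=7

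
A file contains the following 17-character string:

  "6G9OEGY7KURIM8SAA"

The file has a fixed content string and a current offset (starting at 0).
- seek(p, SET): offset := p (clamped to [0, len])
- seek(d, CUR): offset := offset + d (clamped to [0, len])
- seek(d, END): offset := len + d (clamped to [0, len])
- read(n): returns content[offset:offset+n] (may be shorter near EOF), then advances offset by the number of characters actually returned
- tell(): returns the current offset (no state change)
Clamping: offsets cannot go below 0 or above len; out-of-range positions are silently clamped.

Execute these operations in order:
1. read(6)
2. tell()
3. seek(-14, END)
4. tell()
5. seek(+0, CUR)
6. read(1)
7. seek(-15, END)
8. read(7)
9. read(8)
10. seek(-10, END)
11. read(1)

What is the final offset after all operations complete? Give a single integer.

After 1 (read(6)): returned '6G9OEG', offset=6
After 2 (tell()): offset=6
After 3 (seek(-14, END)): offset=3
After 4 (tell()): offset=3
After 5 (seek(+0, CUR)): offset=3
After 6 (read(1)): returned 'O', offset=4
After 7 (seek(-15, END)): offset=2
After 8 (read(7)): returned '9OEGY7K', offset=9
After 9 (read(8)): returned 'URIM8SAA', offset=17
After 10 (seek(-10, END)): offset=7
After 11 (read(1)): returned '7', offset=8

Answer: 8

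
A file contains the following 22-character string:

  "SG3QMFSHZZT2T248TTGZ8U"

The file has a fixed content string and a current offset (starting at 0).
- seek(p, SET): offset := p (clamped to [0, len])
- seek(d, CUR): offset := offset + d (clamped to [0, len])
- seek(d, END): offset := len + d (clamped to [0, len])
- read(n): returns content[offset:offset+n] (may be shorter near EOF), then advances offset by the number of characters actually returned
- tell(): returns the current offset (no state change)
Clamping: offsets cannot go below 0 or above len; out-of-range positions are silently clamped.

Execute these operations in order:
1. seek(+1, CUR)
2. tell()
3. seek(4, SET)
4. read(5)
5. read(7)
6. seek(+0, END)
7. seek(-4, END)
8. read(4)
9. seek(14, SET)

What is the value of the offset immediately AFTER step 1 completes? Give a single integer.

Answer: 1

Derivation:
After 1 (seek(+1, CUR)): offset=1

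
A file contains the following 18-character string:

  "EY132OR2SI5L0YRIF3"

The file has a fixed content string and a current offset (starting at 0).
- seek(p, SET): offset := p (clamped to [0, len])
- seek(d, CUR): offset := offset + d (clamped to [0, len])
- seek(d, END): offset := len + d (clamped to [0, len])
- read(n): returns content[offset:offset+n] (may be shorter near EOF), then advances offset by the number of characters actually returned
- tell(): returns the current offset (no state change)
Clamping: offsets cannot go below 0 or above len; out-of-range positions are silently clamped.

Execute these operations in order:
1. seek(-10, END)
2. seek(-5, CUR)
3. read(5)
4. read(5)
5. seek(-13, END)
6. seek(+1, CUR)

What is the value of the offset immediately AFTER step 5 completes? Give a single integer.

Answer: 5

Derivation:
After 1 (seek(-10, END)): offset=8
After 2 (seek(-5, CUR)): offset=3
After 3 (read(5)): returned '32OR2', offset=8
After 4 (read(5)): returned 'SI5L0', offset=13
After 5 (seek(-13, END)): offset=5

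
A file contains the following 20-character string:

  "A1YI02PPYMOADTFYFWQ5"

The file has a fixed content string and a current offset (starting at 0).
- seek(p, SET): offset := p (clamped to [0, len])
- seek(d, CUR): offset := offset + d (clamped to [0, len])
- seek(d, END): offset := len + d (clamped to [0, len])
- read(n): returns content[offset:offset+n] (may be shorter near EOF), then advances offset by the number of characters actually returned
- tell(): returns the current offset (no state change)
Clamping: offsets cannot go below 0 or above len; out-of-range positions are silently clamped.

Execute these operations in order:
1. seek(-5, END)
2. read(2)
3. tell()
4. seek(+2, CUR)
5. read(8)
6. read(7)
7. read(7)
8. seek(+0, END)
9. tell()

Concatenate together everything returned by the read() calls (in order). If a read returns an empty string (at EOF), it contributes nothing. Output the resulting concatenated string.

Answer: YF5

Derivation:
After 1 (seek(-5, END)): offset=15
After 2 (read(2)): returned 'YF', offset=17
After 3 (tell()): offset=17
After 4 (seek(+2, CUR)): offset=19
After 5 (read(8)): returned '5', offset=20
After 6 (read(7)): returned '', offset=20
After 7 (read(7)): returned '', offset=20
After 8 (seek(+0, END)): offset=20
After 9 (tell()): offset=20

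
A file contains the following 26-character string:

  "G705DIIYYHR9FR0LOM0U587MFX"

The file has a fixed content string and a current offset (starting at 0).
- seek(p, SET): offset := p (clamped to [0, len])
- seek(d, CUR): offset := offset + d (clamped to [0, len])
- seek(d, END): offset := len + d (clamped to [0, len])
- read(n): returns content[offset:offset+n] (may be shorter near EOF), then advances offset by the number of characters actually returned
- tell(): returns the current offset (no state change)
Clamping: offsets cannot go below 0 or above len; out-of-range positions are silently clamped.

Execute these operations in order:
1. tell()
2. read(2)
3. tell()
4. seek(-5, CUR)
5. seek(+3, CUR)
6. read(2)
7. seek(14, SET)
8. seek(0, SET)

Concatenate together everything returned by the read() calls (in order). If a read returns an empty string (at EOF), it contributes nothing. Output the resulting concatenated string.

After 1 (tell()): offset=0
After 2 (read(2)): returned 'G7', offset=2
After 3 (tell()): offset=2
After 4 (seek(-5, CUR)): offset=0
After 5 (seek(+3, CUR)): offset=3
After 6 (read(2)): returned '5D', offset=5
After 7 (seek(14, SET)): offset=14
After 8 (seek(0, SET)): offset=0

Answer: G75D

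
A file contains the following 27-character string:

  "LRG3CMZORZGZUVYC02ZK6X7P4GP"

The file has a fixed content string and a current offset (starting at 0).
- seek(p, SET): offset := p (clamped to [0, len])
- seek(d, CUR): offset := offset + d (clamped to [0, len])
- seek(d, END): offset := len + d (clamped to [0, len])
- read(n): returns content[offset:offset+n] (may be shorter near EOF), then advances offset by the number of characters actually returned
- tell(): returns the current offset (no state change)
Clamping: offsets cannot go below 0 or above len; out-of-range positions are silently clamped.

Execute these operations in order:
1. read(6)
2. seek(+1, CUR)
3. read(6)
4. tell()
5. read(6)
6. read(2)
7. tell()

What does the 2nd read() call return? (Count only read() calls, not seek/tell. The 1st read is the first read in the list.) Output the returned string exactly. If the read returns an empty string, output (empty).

After 1 (read(6)): returned 'LRG3CM', offset=6
After 2 (seek(+1, CUR)): offset=7
After 3 (read(6)): returned 'ORZGZU', offset=13
After 4 (tell()): offset=13
After 5 (read(6)): returned 'VYC02Z', offset=19
After 6 (read(2)): returned 'K6', offset=21
After 7 (tell()): offset=21

Answer: ORZGZU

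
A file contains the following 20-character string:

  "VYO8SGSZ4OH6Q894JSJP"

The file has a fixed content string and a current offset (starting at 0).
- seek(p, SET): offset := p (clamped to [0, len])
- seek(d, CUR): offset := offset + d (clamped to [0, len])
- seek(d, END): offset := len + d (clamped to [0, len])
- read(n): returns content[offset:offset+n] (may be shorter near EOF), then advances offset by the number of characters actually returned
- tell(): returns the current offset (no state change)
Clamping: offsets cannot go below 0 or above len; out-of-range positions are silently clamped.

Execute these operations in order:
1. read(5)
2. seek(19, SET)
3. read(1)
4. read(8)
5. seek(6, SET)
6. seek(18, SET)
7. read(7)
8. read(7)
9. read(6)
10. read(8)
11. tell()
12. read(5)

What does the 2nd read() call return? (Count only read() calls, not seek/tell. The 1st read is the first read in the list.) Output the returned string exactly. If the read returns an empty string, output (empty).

After 1 (read(5)): returned 'VYO8S', offset=5
After 2 (seek(19, SET)): offset=19
After 3 (read(1)): returned 'P', offset=20
After 4 (read(8)): returned '', offset=20
After 5 (seek(6, SET)): offset=6
After 6 (seek(18, SET)): offset=18
After 7 (read(7)): returned 'JP', offset=20
After 8 (read(7)): returned '', offset=20
After 9 (read(6)): returned '', offset=20
After 10 (read(8)): returned '', offset=20
After 11 (tell()): offset=20
After 12 (read(5)): returned '', offset=20

Answer: P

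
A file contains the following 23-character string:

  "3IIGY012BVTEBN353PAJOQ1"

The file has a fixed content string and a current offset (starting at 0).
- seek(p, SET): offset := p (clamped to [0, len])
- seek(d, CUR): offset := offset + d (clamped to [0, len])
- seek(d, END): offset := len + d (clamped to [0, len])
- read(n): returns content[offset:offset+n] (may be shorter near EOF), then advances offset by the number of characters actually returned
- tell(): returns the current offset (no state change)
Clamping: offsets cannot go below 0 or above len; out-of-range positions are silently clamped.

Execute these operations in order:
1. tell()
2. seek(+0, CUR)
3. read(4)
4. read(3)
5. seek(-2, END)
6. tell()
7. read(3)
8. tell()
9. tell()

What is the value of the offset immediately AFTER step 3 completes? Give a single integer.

Answer: 4

Derivation:
After 1 (tell()): offset=0
After 2 (seek(+0, CUR)): offset=0
After 3 (read(4)): returned '3IIG', offset=4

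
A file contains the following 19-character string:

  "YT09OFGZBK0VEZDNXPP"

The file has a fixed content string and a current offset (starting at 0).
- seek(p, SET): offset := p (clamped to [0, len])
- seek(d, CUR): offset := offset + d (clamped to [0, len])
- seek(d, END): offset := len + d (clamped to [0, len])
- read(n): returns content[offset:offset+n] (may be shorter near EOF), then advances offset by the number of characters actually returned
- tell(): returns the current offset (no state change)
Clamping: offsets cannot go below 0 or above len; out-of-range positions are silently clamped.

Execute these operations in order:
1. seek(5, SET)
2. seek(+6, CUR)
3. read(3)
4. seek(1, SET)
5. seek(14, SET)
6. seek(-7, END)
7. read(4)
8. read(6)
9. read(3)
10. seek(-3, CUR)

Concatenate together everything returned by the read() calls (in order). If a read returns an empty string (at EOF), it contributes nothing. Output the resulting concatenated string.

Answer: VEZEZDNXPP

Derivation:
After 1 (seek(5, SET)): offset=5
After 2 (seek(+6, CUR)): offset=11
After 3 (read(3)): returned 'VEZ', offset=14
After 4 (seek(1, SET)): offset=1
After 5 (seek(14, SET)): offset=14
After 6 (seek(-7, END)): offset=12
After 7 (read(4)): returned 'EZDN', offset=16
After 8 (read(6)): returned 'XPP', offset=19
After 9 (read(3)): returned '', offset=19
After 10 (seek(-3, CUR)): offset=16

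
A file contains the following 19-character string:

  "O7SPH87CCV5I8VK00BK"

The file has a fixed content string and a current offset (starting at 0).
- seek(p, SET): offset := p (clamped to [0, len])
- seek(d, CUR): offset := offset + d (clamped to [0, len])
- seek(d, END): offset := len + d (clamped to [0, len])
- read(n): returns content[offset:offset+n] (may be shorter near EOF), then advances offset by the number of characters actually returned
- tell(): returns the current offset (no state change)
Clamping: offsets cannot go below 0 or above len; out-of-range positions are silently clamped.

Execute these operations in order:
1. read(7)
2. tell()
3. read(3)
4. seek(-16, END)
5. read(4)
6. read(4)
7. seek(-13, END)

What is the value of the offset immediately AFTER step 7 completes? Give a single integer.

After 1 (read(7)): returned 'O7SPH87', offset=7
After 2 (tell()): offset=7
After 3 (read(3)): returned 'CCV', offset=10
After 4 (seek(-16, END)): offset=3
After 5 (read(4)): returned 'PH87', offset=7
After 6 (read(4)): returned 'CCV5', offset=11
After 7 (seek(-13, END)): offset=6

Answer: 6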